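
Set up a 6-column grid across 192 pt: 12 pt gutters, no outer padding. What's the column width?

22 pt

192 − 5·12 = 132; ÷6 gives c = 22 pt.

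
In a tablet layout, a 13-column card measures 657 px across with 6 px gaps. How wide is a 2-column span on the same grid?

96 px

13 columns + 12 gaps: 13c + 12·6 = 657.
13c = 657 − 72 = 585, so c = 45 px.
2-column span = 2·45 + 1·6 = 96 px.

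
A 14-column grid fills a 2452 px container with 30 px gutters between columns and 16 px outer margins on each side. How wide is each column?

Subtract both margins: 2452 − 2·16 = 2420 px.
14 columns + 13 gutters: 14c + 13·30 = 2420.
14c = 2420 − 390 = 2030, so c = 145 px.

145 px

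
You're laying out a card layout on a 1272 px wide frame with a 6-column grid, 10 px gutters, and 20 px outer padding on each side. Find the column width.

197 px

Inside the margins: 1272 − 40 = 1232 px.
6c + 5·10 = 1232 → 6c = 1182 → c = 197 px.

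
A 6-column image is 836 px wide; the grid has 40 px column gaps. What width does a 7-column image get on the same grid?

Subtracting 5 column gaps of 40 leaves 636 for 6 columns, so c = 106 px.
7-column span = 7·106 + 6·40 = 982 px.

982 px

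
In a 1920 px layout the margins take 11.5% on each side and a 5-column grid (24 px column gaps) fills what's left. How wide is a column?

Margins: 11.5% × 1920 = 220.8 px each, so content = 1920 − 441.6 = 1478.4 px.
5 columns + 4 column gaps: 5c + 4·24 = 1478.4.
5c = 1478.4 − 96 = 1382.4, so c = 276.48 px.

276.48 px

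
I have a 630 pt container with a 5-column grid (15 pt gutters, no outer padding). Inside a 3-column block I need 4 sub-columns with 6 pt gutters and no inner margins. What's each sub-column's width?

5 columns + 4 gutters: 5c + 4·15 = 630.
5c = 630 − 60 = 570, so c = 114 pt.
3 columns plus 2 gutters: 342 + 30 = 372 pt.
Subtracting 3 gutters of 6 leaves 354 for 4 columns, so d = 88.5 pt.

88.5 pt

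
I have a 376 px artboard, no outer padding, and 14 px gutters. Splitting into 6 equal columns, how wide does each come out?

6c + 5·14 = 376 → 6c = 306 → c = 51 px.

51 px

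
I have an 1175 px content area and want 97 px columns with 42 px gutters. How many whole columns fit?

8 columns

Each extra column adds 97 + 42 = 139 px.
(1175 + 42) / 139 = 8.76, so 8 columns fit.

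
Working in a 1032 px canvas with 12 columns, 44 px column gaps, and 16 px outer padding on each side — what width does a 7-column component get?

Content width = 1032 − 2·16 = 1000 px.
1000 − 11·44 = 516; ÷12 gives c = 43 px.
7 columns plus 6 column gaps: 301 + 264 = 565 px.

565 px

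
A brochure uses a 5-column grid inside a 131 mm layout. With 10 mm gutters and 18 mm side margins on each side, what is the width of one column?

Subtract both margins: 131 − 2·18 = 95 mm.
5c + 4·10 = 95 → 5c = 55 → c = 11 mm.

11 mm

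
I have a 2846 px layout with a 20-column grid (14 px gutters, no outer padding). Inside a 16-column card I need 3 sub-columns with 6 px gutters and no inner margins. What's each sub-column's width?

20c + 19·14 = 2846 → 20c = 2580 → c = 129 px.
16 columns plus 15 gutters: 2064 + 210 = 2274 px.
2274 − 2·6 = 2262; ÷3 gives d = 754 px.

754 px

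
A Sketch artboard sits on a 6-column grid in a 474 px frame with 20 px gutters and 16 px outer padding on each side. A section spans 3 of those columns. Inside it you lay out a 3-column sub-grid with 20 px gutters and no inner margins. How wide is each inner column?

Inside the margins: 474 − 32 = 442 px.
6 columns + 5 gutters: 6c + 5·20 = 442.
6c = 442 − 100 = 342, so c = 57 px.
Span of 3: 3·57 + 2·20 = 171 + 40 = 211 px.
Subtracting 2 gutters of 20 leaves 171 for 3 columns, so d = 57 px.

57 px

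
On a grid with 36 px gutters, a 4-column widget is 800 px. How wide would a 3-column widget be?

591 px

800 − 3·36 = 692; ÷4 gives c = 173 px.
Span of 3: 3·173 + 2·36 = 519 + 72 = 591 px.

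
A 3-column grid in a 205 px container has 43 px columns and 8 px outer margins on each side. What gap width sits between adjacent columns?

Content width = 205 − 2·8 = 189 px.
Columns use 129 px, leaving 60 px across 2 gaps = 30 px each.

30 px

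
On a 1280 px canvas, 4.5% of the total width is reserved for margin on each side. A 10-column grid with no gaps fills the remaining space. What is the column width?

Margins: 4.5% × 1280 = 57.6 px each, so content = 1280 − 115.2 = 1164.8 px.
With no gaps, each column is 1164.8/10 = 116.48 px.

116.48 px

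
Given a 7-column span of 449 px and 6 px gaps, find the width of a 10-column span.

644 px

7 columns + 6 gaps: 7c + 6·6 = 449.
7c = 449 − 36 = 413, so c = 59 px.
Span of 10: 10·59 + 9·6 = 590 + 54 = 644 px.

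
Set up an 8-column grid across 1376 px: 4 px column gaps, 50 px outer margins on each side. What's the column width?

Take off 100 px of margins, leaving 1276 px.
Subtracting 7 column gaps of 4 leaves 1248 for 8 columns, so c = 156 px.

156 px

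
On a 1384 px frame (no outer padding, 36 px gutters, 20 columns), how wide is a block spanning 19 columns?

Subtracting 19 gutters of 36 leaves 700 for 20 columns, so c = 35 px.
19-column span = 19·35 + 18·36 = 1313 px.

1313 px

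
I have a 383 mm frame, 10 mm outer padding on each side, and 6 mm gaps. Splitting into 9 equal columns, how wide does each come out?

Inside the margins: 383 − 20 = 363 mm.
Subtracting 8 gaps of 6 leaves 315 for 9 columns, so c = 35 mm.

35 mm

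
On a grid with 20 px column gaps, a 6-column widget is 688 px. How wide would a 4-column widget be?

688 − 5·20 = 588; ÷6 gives c = 98 px.
4-column span = 4·98 + 3·20 = 452 px.

452 px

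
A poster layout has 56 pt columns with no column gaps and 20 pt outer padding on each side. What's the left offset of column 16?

860 pt

Column 16 starts at margin + 15·(column + gutter) = 20 + 15·56 = 860 pt.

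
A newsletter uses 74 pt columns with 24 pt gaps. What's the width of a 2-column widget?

2 columns plus 1 gap: 148 + 24 = 172 pt.

172 pt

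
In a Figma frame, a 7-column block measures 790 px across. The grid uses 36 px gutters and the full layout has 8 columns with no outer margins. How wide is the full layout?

908 px

7 columns + 6 gutters: 7c + 6·36 = 790.
7c = 790 − 216 = 574, so c = 82 px.
Summing: 656 + 252 = 908 px.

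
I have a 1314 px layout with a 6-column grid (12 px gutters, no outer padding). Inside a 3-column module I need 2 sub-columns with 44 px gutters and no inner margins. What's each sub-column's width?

303.5 px

6 columns + 5 gutters: 6c + 5·12 = 1314.
6c = 1314 − 60 = 1254, so c = 209 px.
3 columns plus 2 gutters: 627 + 24 = 651 px.
Subtracting 1 gutter of 44 leaves 607 for 2 columns, so d = 303.5 px.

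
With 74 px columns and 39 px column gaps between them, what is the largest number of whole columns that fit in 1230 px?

Each extra column adds 74 + 39 = 113 px.
(1230 + 39) / 113 = 11.23, so 11 columns fit.

11 columns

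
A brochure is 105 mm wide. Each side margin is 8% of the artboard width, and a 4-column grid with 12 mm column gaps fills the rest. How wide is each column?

13.05 mm

105 × (1 − 2·8%) = 105 × 84% = 88.2 mm for the columns.
4c + 3·12 = 88.2 → 4c = 52.2 → c = 13.05 mm.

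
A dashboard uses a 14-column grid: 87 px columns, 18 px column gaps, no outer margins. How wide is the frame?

Total width: 14·87 + 13·18 = 1452 px.

1452 px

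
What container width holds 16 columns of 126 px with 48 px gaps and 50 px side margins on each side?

Adding margins, columns and gutters: 100 + 2016 + 720 = 2836 px.

2836 px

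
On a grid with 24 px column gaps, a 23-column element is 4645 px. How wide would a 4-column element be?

23c + 22·24 = 4645 → 23c = 4117 → c = 179 px.
Span of 4: 4·179 + 3·24 = 716 + 72 = 788 px.

788 px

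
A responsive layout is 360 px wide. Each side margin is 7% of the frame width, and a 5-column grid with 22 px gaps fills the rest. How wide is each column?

44.32 px

Each margin = 7% of 360 = 25.2 px; content = 360 − 2·25.2 = 309.6 px.
5c + 4·22 = 309.6 → 5c = 221.6 → c = 44.32 px.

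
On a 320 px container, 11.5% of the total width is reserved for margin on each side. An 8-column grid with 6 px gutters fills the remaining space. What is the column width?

Each margin = 11.5% of 320 = 36.8 px; content = 320 − 2·36.8 = 246.4 px.
Subtracting 7 gutters of 6 leaves 204.4 for 8 columns, so c = 25.55 px.

25.55 px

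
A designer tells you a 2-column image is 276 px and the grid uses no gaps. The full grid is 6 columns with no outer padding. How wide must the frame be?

828 px

With no gaps, each column is 276/2 = 138 px.
Frame = 6·138 = 828 = 828 px.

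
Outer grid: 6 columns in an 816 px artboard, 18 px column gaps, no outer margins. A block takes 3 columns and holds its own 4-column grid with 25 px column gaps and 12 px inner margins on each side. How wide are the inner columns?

75 px

6 columns + 5 column gaps: 6c + 5·18 = 816.
6c = 816 − 90 = 726, so c = 121 px.
Span of 3: 3·121 + 2·18 = 363 + 36 = 399 px.
Inner content = 399 − 2·12 = 375 px.
4d + 3·25 = 375 → 4d = 300 → d = 75 px.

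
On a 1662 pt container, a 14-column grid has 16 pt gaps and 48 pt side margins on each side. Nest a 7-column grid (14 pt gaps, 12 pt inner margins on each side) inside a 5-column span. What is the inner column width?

63 pt

Take off 96 pt of margins, leaving 1566 pt.
14 columns + 13 gaps: 14c + 13·16 = 1566.
14c = 1566 − 208 = 1358, so c = 97 pt.
5-column span = 5·97 + 4·16 = 549 pt.
Inner content = 549 − 2·12 = 525 pt.
525 − 6·14 = 441; ÷7 gives d = 63 pt.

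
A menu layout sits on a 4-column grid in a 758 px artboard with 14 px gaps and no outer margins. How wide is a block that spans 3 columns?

758 − 3·14 = 716; ÷4 gives c = 179 px.
Span of 3: 3·179 + 2·14 = 537 + 28 = 565 px.

565 px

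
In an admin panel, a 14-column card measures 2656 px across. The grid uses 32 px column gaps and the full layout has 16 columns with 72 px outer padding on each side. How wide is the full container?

3184 px

Subtracting 13 column gaps of 32 leaves 2240 for 14 columns, so c = 160 px.
Adding margins, columns and gutters: 144 + 2560 + 480 = 3184 px.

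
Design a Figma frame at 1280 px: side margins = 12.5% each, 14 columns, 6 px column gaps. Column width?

1280 × (1 − 2·12.5%) = 1280 × 75% = 960 px for the columns.
14 columns + 13 column gaps: 14c + 13·6 = 960.
14c = 960 − 78 = 882, so c = 63 px.

63 px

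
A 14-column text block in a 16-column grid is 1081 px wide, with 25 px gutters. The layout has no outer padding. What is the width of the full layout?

1239 px

Subtracting 13 gutters of 25 leaves 756 for 14 columns, so c = 54 px.
Layout = 16·54 + 15·25 = 864 + 375 = 1239 px.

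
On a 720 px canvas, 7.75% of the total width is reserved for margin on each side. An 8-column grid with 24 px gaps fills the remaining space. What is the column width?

720 × (1 − 2·7.75%) = 720 × 84.5% = 608.4 px for the columns.
8 columns + 7 gaps: 8c + 7·24 = 608.4.
8c = 608.4 − 168 = 440.4, so c = 55.05 px.

55.05 px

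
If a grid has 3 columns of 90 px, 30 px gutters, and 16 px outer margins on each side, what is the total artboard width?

362 px

Artboard = 2·16 + 3·90 + 2·30 = 32 + 270 + 60 = 362 px.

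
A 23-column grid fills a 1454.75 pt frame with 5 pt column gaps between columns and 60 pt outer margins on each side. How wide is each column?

53.25 pt

Take off 120 pt of margins, leaving 1334.75 pt.
Subtracting 22 column gaps of 5 leaves 1224.75 for 23 columns, so c = 53.25 pt.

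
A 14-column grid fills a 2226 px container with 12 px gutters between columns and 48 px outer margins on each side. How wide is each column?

Content width = 2226 − 2·48 = 2130 px.
Subtracting 13 gutters of 12 leaves 1974 for 14 columns, so c = 141 px.

141 px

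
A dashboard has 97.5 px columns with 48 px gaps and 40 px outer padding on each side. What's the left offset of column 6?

767.5 px

Each column+gutter stride is 145.5 px; 5 of them past the 40 px margin is 40 + 727.5 = 767.5 px.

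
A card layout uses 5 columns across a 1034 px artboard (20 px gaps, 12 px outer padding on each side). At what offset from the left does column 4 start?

Content = 1034 − 2·12 = 1010 px.
5 columns + 4 gaps: 5c + 4·20 = 1010.
5c = 1010 − 80 = 930, so c = 186 px.
Each column+gutter stride is 206 px; 3 of them past the 12 px margin is 12 + 618 = 630 px.

630 px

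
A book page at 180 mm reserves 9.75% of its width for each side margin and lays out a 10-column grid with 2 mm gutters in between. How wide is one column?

Margins: 9.75% × 180 = 17.55 mm each, so content = 180 − 35.1 = 144.9 mm.
144.9 − 9·2 = 126.9; ÷10 gives c = 12.69 mm.

12.69 mm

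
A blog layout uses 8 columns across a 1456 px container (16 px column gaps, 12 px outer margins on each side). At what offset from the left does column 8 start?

Content = 1456 − 2·12 = 1432 px.
Subtracting 7 column gaps of 16 leaves 1320 for 8 columns, so c = 165 px.
Column 8 starts at margin + 7·(column + gutter) = 12 + 7·181 = 1279 px.

1279 px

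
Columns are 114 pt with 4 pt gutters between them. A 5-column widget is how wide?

5-column span = 5·114 + 4·4 = 586 pt.

586 pt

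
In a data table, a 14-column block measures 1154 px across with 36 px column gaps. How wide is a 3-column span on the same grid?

219 px

14 columns + 13 column gaps: 14c + 13·36 = 1154.
14c = 1154 − 468 = 686, so c = 49 px.
3-column span = 3·49 + 2·36 = 219 px.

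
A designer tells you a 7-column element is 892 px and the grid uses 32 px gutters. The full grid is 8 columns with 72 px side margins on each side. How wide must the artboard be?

1168 px

892 − 6·32 = 700; ÷7 gives c = 100 px.
Total width: 2·72 + 8·100 + 7·32 = 1168 px.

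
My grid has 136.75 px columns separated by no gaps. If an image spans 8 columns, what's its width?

1094 px

With no gaps, 8 columns span 8·136.75 = 1094 px.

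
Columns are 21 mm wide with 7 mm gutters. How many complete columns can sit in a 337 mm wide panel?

12 columns

k columns need k·21 + (k−1)·7 = k·28 − 7.
k·28 − 7 ≤ 337 → k ≤ 344 / 28 ≈ 12.29, so k = 12.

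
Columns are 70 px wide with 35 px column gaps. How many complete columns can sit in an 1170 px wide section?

k columns need k·70 + (k−1)·35 = k·105 − 35.
k·105 − 35 ≤ 1170 → k ≤ 1205 / 105 ≈ 11.48, so k = 11.

11 columns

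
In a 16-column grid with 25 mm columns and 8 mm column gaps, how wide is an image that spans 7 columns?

Span of 7: 7·25 + 6·8 = 175 + 48 = 223 mm.

223 mm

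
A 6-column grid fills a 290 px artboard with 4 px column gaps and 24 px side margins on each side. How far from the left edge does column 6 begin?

Subtract both margins: 290 − 2·24 = 242 px.
6 columns + 5 column gaps: 6c + 5·4 = 242.
6c = 242 − 20 = 222, so c = 37 px.
Column 6 starts at margin + 5·(column + gutter) = 24 + 5·41 = 229 px.

229 px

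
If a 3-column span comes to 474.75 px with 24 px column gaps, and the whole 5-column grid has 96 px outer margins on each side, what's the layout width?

3c + 2·24 = 474.75 → 3c = 426.75 → c = 142.25 px.
Total width: 2·96 + 5·142.25 + 4·24 = 999.25 px.

999.25 px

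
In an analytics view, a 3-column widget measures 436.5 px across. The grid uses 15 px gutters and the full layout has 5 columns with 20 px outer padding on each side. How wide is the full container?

3 columns + 2 gutters: 3c + 2·15 = 436.5.
3c = 436.5 − 30 = 406.5, so c = 135.5 px.
Total width: 2·20 + 5·135.5 + 4·15 = 777.5 px.

777.5 px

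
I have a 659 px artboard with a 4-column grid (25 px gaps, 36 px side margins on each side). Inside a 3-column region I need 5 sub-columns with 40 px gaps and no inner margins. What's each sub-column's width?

54.8 px

Inside the margins: 659 − 72 = 587 px.
4c + 3·25 = 587 → 4c = 512 → c = 128 px.
3 columns plus 2 gaps: 384 + 50 = 434 px.
5d + 4·40 = 434 → 5d = 274 → d = 54.8 px.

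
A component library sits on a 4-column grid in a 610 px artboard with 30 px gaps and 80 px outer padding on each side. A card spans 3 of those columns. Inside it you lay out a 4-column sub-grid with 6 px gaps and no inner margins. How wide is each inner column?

Outer content = 610 − 2·80 = 450 px.
4c + 3·30 = 450 → 4c = 360 → c = 90 px.
3-column span = 3·90 + 2·30 = 330 px.
4d + 3·6 = 330 → 4d = 312 → d = 78 px.

78 px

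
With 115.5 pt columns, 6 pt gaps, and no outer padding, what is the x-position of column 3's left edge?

Each column+gutter stride is 121.5 pt; with no margin, 2 of them is 243 pt.

243 pt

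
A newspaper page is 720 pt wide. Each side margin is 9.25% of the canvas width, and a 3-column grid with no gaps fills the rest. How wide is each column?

195.6 pt

Each margin = 9.25% of 720 = 66.6 pt; content = 720 − 2·66.6 = 586.8 pt.
With no gaps, each column is 586.8/3 = 195.6 pt.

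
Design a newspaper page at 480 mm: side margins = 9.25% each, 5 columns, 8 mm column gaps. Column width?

71.84 mm

Margins: 9.25% × 480 = 44.4 mm each, so content = 480 − 88.8 = 391.2 mm.
Subtracting 4 column gaps of 8 leaves 359.2 for 5 columns, so c = 71.84 mm.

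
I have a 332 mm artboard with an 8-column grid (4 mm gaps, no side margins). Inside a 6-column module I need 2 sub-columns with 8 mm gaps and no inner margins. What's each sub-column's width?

120 mm

Subtracting 7 gaps of 4 leaves 304 for 8 columns, so c = 38 mm.
6-column span = 6·38 + 5·4 = 248 mm.
248 − 1·8 = 240; ÷2 gives d = 120 mm.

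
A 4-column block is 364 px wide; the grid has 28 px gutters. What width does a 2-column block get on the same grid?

168 px

4 columns + 3 gutters: 4c + 3·28 = 364.
4c = 364 − 84 = 280, so c = 70 px.
2-column span = 2·70 + 1·28 = 168 px.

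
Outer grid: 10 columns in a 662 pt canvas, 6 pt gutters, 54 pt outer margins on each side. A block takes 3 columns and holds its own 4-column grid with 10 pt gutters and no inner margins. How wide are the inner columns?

33 pt

Subtract both margins: 662 − 2·54 = 554 pt.
Subtracting 9 gutters of 6 leaves 500 for 10 columns, so c = 50 pt.
3 columns plus 2 gutters: 150 + 12 = 162 pt.
Subtracting 3 gutters of 10 leaves 132 for 4 columns, so d = 33 pt.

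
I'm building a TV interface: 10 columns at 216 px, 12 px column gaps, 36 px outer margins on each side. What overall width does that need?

2340 px

Total width: 2·36 + 10·216 + 9·12 = 2340 px.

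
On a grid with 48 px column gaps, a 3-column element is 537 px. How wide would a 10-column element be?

1902 px

3c + 2·48 = 537 → 3c = 441 → c = 147 px.
10 columns plus 9 column gaps: 1470 + 432 = 1902 px.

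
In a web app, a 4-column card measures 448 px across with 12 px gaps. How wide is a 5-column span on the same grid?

Subtracting 3 gaps of 12 leaves 412 for 4 columns, so c = 103 px.
Span of 5: 5·103 + 4·12 = 515 + 48 = 563 px.

563 px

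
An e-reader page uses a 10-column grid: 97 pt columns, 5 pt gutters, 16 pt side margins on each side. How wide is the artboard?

1047 pt

Artboard = 2·16 + 10·97 + 9·5 = 32 + 970 + 45 = 1047 pt.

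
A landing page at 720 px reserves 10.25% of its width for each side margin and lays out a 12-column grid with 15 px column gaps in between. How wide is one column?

33.95 px

720 × (1 − 2·10.25%) = 720 × 79.5% = 572.4 px for the columns.
12c + 11·15 = 572.4 → 12c = 407.4 → c = 33.95 px.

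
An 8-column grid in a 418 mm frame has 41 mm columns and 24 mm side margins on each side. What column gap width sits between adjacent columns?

Take off 48 mm of margins, leaving 370 mm.
Columns use 328 mm, leaving 42 mm across 7 column gaps = 6 mm each.

6 mm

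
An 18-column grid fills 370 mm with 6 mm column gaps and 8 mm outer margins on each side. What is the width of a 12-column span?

Subtract both margins: 370 − 2·8 = 354 mm.
18c + 17·6 = 354 → 18c = 252 → c = 14 mm.
Span of 12: 12·14 + 11·6 = 168 + 66 = 234 mm.

234 mm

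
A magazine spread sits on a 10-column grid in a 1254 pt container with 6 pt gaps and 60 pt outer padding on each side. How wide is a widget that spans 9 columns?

Take off 120 pt of margins, leaving 1134 pt.
10 columns + 9 gaps: 10c + 9·6 = 1134.
10c = 1134 − 54 = 1080, so c = 108 pt.
Span of 9: 9·108 + 8·6 = 972 + 48 = 1020 pt.

1020 pt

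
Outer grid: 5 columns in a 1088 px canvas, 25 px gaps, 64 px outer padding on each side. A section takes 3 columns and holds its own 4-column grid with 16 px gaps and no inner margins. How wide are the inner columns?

Outer content = 1088 − 2·64 = 960 px.
960 − 4·25 = 860; ÷5 gives c = 172 px.
3-column span = 3·172 + 2·25 = 566 px.
566 − 3·16 = 518; ÷4 gives d = 129.5 px.

129.5 px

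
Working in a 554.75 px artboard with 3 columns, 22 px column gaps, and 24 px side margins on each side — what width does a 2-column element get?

330.5 px

Inside the margins: 554.75 − 48 = 506.75 px.
Subtracting 2 column gaps of 22 leaves 462.75 for 3 columns, so c = 154.25 px.
2 columns plus 1 column gap: 308.5 + 22 = 330.5 px.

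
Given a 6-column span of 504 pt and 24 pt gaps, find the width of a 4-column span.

6 columns + 5 gaps: 6c + 5·24 = 504.
6c = 504 − 120 = 384, so c = 64 pt.
4 columns plus 3 gaps: 256 + 72 = 328 pt.

328 pt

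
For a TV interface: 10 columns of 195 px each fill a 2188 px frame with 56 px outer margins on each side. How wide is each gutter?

Subtract both margins: 2188 − 2·56 = 2076 px.
Columns use 1950 px, leaving 126 px across 9 gutters = 14 px each.

14 px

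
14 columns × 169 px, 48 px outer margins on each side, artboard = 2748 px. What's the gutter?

22 px

Inside the margins: 2748 − 96 = 2652 px.
Columns use 2366 px, leaving 286 px across 13 gutters = 22 px each.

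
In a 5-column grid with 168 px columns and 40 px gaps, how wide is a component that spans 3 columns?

584 px

3 columns plus 2 gaps: 504 + 80 = 584 px.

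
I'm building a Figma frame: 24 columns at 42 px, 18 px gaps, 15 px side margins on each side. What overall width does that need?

Total width: 2·15 + 24·42 + 23·18 = 1452 px.

1452 px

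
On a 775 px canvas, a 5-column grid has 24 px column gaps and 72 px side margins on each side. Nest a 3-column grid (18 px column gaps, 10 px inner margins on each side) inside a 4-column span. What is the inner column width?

148 px

Subtract both margins: 775 − 2·72 = 631 px.
5 columns + 4 column gaps: 5c + 4·24 = 631.
5c = 631 − 96 = 535, so c = 107 px.
4 columns plus 3 column gaps: 428 + 72 = 500 px.
Inner content = 500 − 2·10 = 480 px.
480 − 2·18 = 444; ÷3 gives d = 148 px.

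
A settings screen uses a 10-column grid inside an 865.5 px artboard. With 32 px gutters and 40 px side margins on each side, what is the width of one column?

Take off 80 px of margins, leaving 785.5 px.
785.5 − 9·32 = 497.5; ÷10 gives c = 49.75 px.

49.75 px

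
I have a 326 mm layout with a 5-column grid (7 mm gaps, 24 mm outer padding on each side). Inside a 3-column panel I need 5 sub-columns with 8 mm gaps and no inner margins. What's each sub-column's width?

Outer content = 326 − 2·24 = 278 mm.
Subtracting 4 gaps of 7 leaves 250 for 5 columns, so c = 50 mm.
3 columns plus 2 gaps: 150 + 14 = 164 mm.
5 columns + 4 gaps: 5d + 4·8 = 164.
5d = 164 − 32 = 132, so d = 26.4 mm.

26.4 mm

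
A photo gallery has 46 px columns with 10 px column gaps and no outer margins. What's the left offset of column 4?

No margin, so column 4 starts at 3·(column + gutter) = 3·56 = 168 px.

168 px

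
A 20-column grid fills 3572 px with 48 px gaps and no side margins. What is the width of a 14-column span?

Subtracting 19 gaps of 48 leaves 2660 for 20 columns, so c = 133 px.
Span of 14: 14·133 + 13·48 = 1862 + 624 = 2486 px.

2486 px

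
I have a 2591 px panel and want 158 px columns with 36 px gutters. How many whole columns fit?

13 columns

k columns need k·158 + (k−1)·36 = k·194 − 36.
k·194 − 36 ≤ 2591 → k ≤ 2627 / 194 ≈ 13.54, so k = 13.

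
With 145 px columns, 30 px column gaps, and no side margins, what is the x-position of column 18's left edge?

2975 px

Before column 18: 17 columns + 17 column gaps.
Offset = 17·(145 + 30) = 17·175 = 2975 px.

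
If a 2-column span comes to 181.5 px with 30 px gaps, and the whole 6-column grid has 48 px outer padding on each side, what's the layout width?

2 columns + 1 gap: 2c + 1·30 = 181.5.
2c = 181.5 − 30 = 151.5, so c = 75.75 px.
Adding margins, columns and gutters: 96 + 454.5 + 150 = 700.5 px.

700.5 px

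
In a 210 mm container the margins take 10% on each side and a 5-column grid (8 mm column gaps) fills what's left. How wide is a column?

Each margin = 10% of 210 = 21 mm; content = 210 − 2·21 = 168 mm.
168 − 4·8 = 136; ÷5 gives c = 27.2 mm.

27.2 mm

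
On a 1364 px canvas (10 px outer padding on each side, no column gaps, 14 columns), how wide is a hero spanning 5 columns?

480 px

Take off 20 px of margins, leaving 1344 px.
With no column gaps, each column is 1344/14 = 96 px.
With no column gaps, 5 columns span 5·96 = 480 px.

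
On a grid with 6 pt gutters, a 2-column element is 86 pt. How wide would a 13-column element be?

2c + 1·6 = 86 → 2c = 80 → c = 40 pt.
Span of 13: 13·40 + 12·6 = 520 + 72 = 592 pt.

592 pt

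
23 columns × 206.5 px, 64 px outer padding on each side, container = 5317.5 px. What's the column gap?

20 px

Take off 128 px of margins, leaving 5189.5 px.
23 columns take 23·206.5 = 4749.5 px; remaining 440 splits into 22 column gaps.
g = 440 / 22 = 20 px.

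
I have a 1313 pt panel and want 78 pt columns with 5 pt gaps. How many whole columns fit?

15 columns

15 columns: 15·78 + 14·5 = 1240 pt ≤ 1313.
16 columns: 1323 pt > 1313. So 15.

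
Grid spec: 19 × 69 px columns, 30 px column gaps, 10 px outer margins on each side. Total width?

Total width: 2·10 + 19·69 + 18·30 = 1871 px.

1871 px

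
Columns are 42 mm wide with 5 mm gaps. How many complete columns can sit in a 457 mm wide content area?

9 columns

9 columns: 9·42 + 8·5 = 418 mm ≤ 457.
10 columns: 465 mm > 457. So 9.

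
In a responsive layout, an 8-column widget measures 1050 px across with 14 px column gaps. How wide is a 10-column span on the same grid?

1316 px

1050 − 7·14 = 952; ÷8 gives c = 119 px.
10 columns plus 9 column gaps: 1190 + 126 = 1316 px.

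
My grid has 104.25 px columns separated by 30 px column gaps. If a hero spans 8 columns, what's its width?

8-column span = 8·104.25 + 7·30 = 1044 px.

1044 px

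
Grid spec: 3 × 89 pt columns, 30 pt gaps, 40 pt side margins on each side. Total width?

Adding margins, columns and gutters: 80 + 267 + 60 = 407 pt.

407 pt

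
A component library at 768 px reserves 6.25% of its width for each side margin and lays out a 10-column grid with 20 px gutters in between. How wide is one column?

768 × (1 − 2·6.25%) = 768 × 87.5% = 672 px for the columns.
10 columns + 9 gutters: 10c + 9·20 = 672.
10c = 672 − 180 = 492, so c = 49.2 px.

49.2 px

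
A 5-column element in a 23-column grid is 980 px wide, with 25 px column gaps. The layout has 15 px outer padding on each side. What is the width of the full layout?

Subtracting 4 column gaps of 25 leaves 880 for 5 columns, so c = 176 px.
Adding margins, columns and gutters: 30 + 4048 + 550 = 4628 px.

4628 px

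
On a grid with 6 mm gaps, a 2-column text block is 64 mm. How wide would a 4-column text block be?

2 columns + 1 gap: 2c + 1·6 = 64.
2c = 64 − 6 = 58, so c = 29 mm.
Span of 4: 4·29 + 3·6 = 116 + 18 = 134 mm.

134 mm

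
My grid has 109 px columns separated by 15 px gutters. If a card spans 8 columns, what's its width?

8-column span = 8·109 + 7·15 = 977 px.

977 px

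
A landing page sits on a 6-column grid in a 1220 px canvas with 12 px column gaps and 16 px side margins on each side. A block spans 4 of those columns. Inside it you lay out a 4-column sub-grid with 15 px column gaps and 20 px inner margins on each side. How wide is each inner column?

175.75 px

Subtract both margins: 1220 − 2·16 = 1188 px.
1188 − 5·12 = 1128; ÷6 gives c = 188 px.
4-column span = 4·188 + 3·12 = 788 px.
Inner content = 788 − 2·20 = 748 px.
748 − 3·15 = 703; ÷4 gives d = 175.75 px.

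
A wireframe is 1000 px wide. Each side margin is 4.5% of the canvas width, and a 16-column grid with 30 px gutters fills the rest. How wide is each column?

Each margin = 4.5% of 1000 = 45 px; content = 1000 − 2·45 = 910 px.
Subtracting 15 gutters of 30 leaves 460 for 16 columns, so c = 28.75 px.

28.75 px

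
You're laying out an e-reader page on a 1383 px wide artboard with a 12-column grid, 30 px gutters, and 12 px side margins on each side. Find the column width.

85.75 px

Subtract both margins: 1383 − 2·12 = 1359 px.
12 columns + 11 gutters: 12c + 11·30 = 1359.
12c = 1359 − 330 = 1029, so c = 85.75 px.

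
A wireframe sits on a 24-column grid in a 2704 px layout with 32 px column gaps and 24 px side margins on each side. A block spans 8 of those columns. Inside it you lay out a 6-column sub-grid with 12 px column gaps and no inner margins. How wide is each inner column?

Inside the margins: 2704 − 48 = 2656 px.
24c + 23·32 = 2656 → 24c = 1920 → c = 80 px.
8-column span = 8·80 + 7·32 = 864 px.
Subtracting 5 column gaps of 12 leaves 804 for 6 columns, so d = 134 px.

134 px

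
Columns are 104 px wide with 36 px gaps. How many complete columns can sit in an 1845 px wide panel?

13 columns

Each extra column adds 104 + 36 = 140 px.
(1845 + 36) / 140 = 13.44, so 13 columns fit.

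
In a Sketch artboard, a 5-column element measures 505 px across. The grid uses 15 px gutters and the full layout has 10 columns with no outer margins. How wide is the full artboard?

Subtracting 4 gutters of 15 leaves 445 for 5 columns, so c = 89 px.
Artboard = 10·89 + 9·15 = 890 + 135 = 1025 px.

1025 px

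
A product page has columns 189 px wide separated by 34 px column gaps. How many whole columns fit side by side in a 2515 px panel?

Each extra column adds 189 + 34 = 223 px.
(2515 + 34) / 223 = 11.43, so 11 columns fit.

11 columns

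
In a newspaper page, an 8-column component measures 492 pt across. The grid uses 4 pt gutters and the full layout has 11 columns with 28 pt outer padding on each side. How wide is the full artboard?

734 pt

492 − 7·4 = 464; ÷8 gives c = 58 pt.
Artboard = 2·28 + 11·58 + 10·4 = 56 + 638 + 40 = 734 pt.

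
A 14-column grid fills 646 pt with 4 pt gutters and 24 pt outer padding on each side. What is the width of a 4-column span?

168 pt

Take off 48 pt of margins, leaving 598 pt.
14c + 13·4 = 598 → 14c = 546 → c = 39 pt.
Span of 4: 4·39 + 3·4 = 156 + 12 = 168 pt.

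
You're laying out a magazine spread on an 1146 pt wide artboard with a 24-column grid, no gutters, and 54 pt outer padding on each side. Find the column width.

43.25 pt

Content width = 1146 − 2·54 = 1038 pt.
24c = 1038 → c = 43.25 pt.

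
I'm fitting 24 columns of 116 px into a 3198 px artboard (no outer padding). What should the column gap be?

18 px

Columns use 2784 px, leaving 414 px across 23 column gaps = 18 px each.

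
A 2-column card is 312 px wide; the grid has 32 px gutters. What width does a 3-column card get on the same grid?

312 − 1·32 = 280; ÷2 gives c = 140 px.
3-column span = 3·140 + 2·32 = 484 px.

484 px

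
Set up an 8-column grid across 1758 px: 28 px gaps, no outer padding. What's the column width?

195.25 px

Subtracting 7 gaps of 28 leaves 1562 for 8 columns, so c = 195.25 px.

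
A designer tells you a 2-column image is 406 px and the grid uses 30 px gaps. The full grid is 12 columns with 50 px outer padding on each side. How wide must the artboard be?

2686 px

406 − 1·30 = 376; ÷2 gives c = 188 px.
Adding margins, columns and gutters: 100 + 2256 + 330 = 2686 px.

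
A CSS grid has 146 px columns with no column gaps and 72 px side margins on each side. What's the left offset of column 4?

510 px

Before column 4: the margin + 3 columns + 3 column gaps.
Offset = 72 + 3·(146 + 0) = 72 + 438 = 510 px.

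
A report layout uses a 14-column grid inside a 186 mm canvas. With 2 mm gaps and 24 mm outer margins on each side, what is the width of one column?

8 mm

Take off 48 mm of margins, leaving 138 mm.
14 columns + 13 gaps: 14c + 13·2 = 138.
14c = 138 − 26 = 112, so c = 8 mm.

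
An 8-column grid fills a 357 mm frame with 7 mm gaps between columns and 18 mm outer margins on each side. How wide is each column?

34 mm

Take off 36 mm of margins, leaving 321 mm.
321 − 7·7 = 272; ÷8 gives c = 34 mm.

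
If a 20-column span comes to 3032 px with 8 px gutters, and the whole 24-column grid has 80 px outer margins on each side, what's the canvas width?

3032 − 19·8 = 2880; ÷20 gives c = 144 px.
Canvas = 2·80 + 24·144 + 23·8 = 160 + 3456 + 184 = 3800 px.

3800 px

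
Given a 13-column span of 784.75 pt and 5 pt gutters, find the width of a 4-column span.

13 columns + 12 gutters: 13c + 12·5 = 784.75.
13c = 784.75 − 60 = 724.75, so c = 55.75 pt.
4-column span = 4·55.75 + 3·5 = 238 pt.

238 pt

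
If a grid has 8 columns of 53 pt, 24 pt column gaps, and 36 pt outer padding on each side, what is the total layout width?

Layout = 2·36 + 8·53 + 7·24 = 72 + 424 + 168 = 664 pt.

664 pt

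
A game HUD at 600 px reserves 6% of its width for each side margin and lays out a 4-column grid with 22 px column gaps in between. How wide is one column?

Margins: 6% × 600 = 36 px each, so content = 600 − 72 = 528 px.
Subtracting 3 column gaps of 22 leaves 462 for 4 columns, so c = 115.5 px.

115.5 px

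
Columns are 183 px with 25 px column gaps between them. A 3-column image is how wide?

Span of 3: 3·183 + 2·25 = 549 + 50 = 599 px.

599 px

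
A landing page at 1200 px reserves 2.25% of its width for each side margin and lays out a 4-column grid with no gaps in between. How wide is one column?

Margins: 2.25% × 1200 = 27 px each, so content = 1200 − 54 = 1146 px.
1146 / 4 = 286.5 px per column.

286.5 px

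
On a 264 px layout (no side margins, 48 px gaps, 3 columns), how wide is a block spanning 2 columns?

160 px

3 columns + 2 gaps: 3c + 2·48 = 264.
3c = 264 − 96 = 168, so c = 56 px.
2-column span = 2·56 + 1·48 = 160 px.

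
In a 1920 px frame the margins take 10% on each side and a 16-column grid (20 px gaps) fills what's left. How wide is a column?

1920 × (1 − 2·10%) = 1920 × 80% = 1536 px for the columns.
16c + 15·20 = 1536 → 16c = 1236 → c = 77.25 px.

77.25 px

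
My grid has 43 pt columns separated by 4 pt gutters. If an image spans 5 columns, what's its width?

231 pt

Span of 5: 5·43 + 4·4 = 215 + 16 = 231 pt.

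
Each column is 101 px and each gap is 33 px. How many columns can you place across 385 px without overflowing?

3 columns

3 columns: 3·101 + 2·33 = 369 px ≤ 385.
4 columns: 503 px > 385. So 3.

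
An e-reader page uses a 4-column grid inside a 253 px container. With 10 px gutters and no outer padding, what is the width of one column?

Subtracting 3 gutters of 10 leaves 223 for 4 columns, so c = 55.75 px.

55.75 px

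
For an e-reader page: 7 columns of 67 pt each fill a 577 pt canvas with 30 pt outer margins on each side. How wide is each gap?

Subtract both margins: 577 − 2·30 = 517 pt.
7·67 + 6g = 517 → 6g = 48 → g = 8 pt.

8 pt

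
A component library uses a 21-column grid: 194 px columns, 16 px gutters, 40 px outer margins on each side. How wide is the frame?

Frame = 2·40 + 21·194 + 20·16 = 80 + 4074 + 320 = 4474 px.

4474 px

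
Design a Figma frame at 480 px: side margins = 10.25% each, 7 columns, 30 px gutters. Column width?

Each margin = 10.25% of 480 = 49.2 px; content = 480 − 2·49.2 = 381.6 px.
7c + 6·30 = 381.6 → 7c = 201.6 → c = 28.8 px.

28.8 px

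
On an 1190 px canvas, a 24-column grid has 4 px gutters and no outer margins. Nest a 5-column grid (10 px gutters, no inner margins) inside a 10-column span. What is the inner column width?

90.7 px

1190 − 23·4 = 1098; ÷24 gives c = 45.75 px.
Span of 10: 10·45.75 + 9·4 = 457.5 + 36 = 493.5 px.
Subtracting 4 gutters of 10 leaves 453.5 for 5 columns, so d = 90.7 px.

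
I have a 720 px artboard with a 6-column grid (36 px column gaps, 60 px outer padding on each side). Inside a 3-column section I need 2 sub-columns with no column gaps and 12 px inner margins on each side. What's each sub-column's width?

Inside the margins: 720 − 120 = 600 px.
Subtracting 5 column gaps of 36 leaves 420 for 6 columns, so c = 70 px.
3-column span = 3·70 + 2·36 = 282 px.
Inner content = 282 − 2·12 = 258 px.
2d = 258 → d = 129 px.

129 px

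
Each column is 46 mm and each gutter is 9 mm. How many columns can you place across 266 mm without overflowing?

5 columns

k columns need k·46 + (k−1)·9 = k·55 − 9.
k·55 − 9 ≤ 266 → k ≤ 275 / 55 ≈ 5.00, so k = 5.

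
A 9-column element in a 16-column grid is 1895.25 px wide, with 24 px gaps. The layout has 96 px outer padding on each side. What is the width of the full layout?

3580 px

Subtracting 8 gaps of 24 leaves 1703.25 for 9 columns, so c = 189.25 px.
Total width: 2·96 + 16·189.25 + 15·24 = 3580 px.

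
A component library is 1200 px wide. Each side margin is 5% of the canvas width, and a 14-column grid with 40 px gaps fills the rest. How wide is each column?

Margins: 5% × 1200 = 60 px each, so content = 1200 − 120 = 1080 px.
14 columns + 13 gaps: 14c + 13·40 = 1080.
14c = 1080 − 520 = 560, so c = 40 px.

40 px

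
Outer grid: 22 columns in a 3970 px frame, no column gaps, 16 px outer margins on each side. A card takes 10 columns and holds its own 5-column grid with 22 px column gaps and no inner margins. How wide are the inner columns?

340.4 px

Inside the margins: 3970 − 32 = 3938 px.
3938 / 22 = 179 px per column.
10-column span = 10·179 = 1790 px.
5d + 4·22 = 1790 → 5d = 1702 → d = 340.4 px.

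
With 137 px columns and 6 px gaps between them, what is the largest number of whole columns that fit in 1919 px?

k columns need k·137 + (k−1)·6 = k·143 − 6.
k·143 − 6 ≤ 1919 → k ≤ 1925 / 143 ≈ 13.46, so k = 13.

13 columns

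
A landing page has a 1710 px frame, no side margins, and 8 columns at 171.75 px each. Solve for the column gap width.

48 px

8·171.75 + 7g = 1710 → 7g = 336 → g = 48 px.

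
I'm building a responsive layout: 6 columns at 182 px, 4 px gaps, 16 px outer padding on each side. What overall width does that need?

1144 px

Artboard = 2·16 + 6·182 + 5·4 = 32 + 1092 + 20 = 1144 px.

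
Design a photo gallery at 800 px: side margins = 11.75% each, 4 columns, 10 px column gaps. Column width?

800 × (1 − 2·11.75%) = 800 × 76.5% = 612 px for the columns.
612 − 3·10 = 582; ÷4 gives c = 145.5 px.

145.5 px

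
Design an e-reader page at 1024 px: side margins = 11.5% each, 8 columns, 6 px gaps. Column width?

1024 × (1 − 2·11.5%) = 1024 × 77% = 788.48 px for the columns.
8c + 7·6 = 788.48 → 8c = 746.48 → c = 93.31 px.

93.31 px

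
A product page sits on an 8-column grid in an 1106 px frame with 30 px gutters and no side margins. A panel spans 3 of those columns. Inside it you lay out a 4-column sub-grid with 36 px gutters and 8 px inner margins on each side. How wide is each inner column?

68 px

Subtracting 7 gutters of 30 leaves 896 for 8 columns, so c = 112 px.
3 columns plus 2 gutters: 336 + 60 = 396 px.
Inner content = 396 − 2·8 = 380 px.
4 columns + 3 gutters: 4d + 3·36 = 380.
4d = 380 − 108 = 272, so d = 68 px.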